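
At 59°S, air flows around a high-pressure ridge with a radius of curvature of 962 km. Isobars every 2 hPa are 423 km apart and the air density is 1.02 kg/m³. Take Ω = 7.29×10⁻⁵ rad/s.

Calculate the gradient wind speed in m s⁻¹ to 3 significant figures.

3.83 m s⁻¹

Coriolis parameter at 59°S:
f = 2Ω sin φ = 2 × 7.29×10⁻⁵ × sin 59° = 1.25×10⁻⁴ s⁻¹
Pressure gradient: |∂P/∂n| = 200 Pa / 423000 m = 4.73×10⁻⁴ Pa/m
Geostrophic speed: V_g = |∂P/∂n|/(fρ) = 4.73×10⁻⁴/(1.25×10⁻⁴ × 1.02) = 3.71 m/s
Around a high, pressure-gradient force acts outward with centrifugal, so Coriolis balances both:
fV = (1/ρ)|∂P/∂n| + V²/R  →  V² − fR·V + fR·V_g = 0
With fR = 1.25×10⁻⁴ × 962×10³ m = 120 m/s:
V = [fR − √((fR)² − 4 fR V_g)]/2 = [120 − √(120² − 4×120×3.71)]/2 = 3.83 m/s
Supergeostrophic (V > V_g = 3.71 m/s), as expected around a high.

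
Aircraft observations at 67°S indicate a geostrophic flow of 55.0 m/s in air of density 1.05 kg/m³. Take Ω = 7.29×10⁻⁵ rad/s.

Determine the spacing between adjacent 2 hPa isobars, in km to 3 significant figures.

Coriolis parameter at 67°S:
f = 2Ω sin φ = 2 × 7.29×10⁻⁵ × sin 67° = 1.34×10⁻⁴ s⁻¹
Geostrophic balance rearranged: |∂P/∂n| = f ρ V_g
|∂P/∂n| = 1.34×10⁻⁴ × 1.05 × 55.0 = 7.75×10⁻³ Pa/m
Isobar spacing: Δn = ΔP/|∂P/∂n| = 200 Pa / 7.75×10⁻³ Pa/m = 25804 m ≈ 25.8 km

25.8 km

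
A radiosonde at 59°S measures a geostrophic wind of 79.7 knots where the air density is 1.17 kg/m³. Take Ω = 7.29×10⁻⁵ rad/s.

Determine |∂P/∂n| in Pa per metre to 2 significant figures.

Coriolis parameter at 59°S:
f = 2Ω sin φ = 2 × 7.29×10⁻⁵ × sin 59° = 1.25×10⁻⁴ s⁻¹
Wind speed in SI: 79.7 knots = 41.0 m/s
Geostrophic balance rearranged: |∂P/∂n| = f ρ V_g
|∂P/∂n| = 1.25×10⁻⁴ × 1.17 × 41.0 = 6.00×10⁻³ Pa/m

6.0×10⁻³ Pa/m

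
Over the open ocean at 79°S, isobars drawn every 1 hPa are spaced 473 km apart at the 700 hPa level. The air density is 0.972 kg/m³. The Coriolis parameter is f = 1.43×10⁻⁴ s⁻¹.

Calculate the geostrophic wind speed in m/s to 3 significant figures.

1.52 m/s

Pressure gradient: |∂P/∂n| = 100 Pa / 473000 m = 2.11×10⁻⁴ Pa/m
Geostrophic balance (pressure-gradient force = Coriolis force):
V_g = (1/(fρ)) |∂P/∂n| = 2.11×10⁻⁴ / (1.43×10⁻⁴ × 0.972) = 1.52 m/s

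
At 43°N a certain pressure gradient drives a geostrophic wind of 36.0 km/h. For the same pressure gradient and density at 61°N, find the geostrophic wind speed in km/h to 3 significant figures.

28.1 km/h

With the same pressure gradient and density, V_g ∝ 1/f ∝ 1/sin φ.
V₂ = V₁ · sin φ₁ / sin φ₂ = 36.0 × sin 43° / sin 61°
V₂ = 36.0 × 0.6820/0.8746 = 28.1 km/h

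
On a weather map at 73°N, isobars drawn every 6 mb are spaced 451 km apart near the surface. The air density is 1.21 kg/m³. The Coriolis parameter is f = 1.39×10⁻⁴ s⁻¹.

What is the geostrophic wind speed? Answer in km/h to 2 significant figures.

28 km/h

Pressure gradient: |∂P/∂n| = 600 Pa / 451000 m = 1.33×10⁻³ Pa/m
Geostrophic balance (pressure-gradient force = Coriolis force):
V_g = (1/(fρ)) |∂P/∂n| = 1.33×10⁻³ / (1.39×10⁻⁴ × 1.21) = 7.91 m/s
Converting: 7.91 m/s × 3.6 = 28 km/h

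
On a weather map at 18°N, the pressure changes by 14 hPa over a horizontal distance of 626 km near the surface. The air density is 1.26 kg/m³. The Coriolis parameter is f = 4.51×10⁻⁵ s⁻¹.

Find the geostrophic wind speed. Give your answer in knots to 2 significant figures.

Pressure gradient: |∂P/∂n| = 1400 Pa / 626000 m = 2.24×10⁻³ Pa/m
Geostrophic balance (pressure-gradient force = Coriolis force):
V_g = (1/(fρ)) |∂P/∂n| = 2.24×10⁻³ / (4.51×10⁻⁵ × 1.26) = 39.4 m/s
Converting: 39.4 m/s × 1.944 = 77 knots

77 knots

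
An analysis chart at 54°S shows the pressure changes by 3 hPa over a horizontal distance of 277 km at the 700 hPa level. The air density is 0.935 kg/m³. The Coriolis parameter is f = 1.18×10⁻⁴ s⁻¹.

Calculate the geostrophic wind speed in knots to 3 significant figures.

Pressure gradient: |∂P/∂n| = 300 Pa / 277000 m = 1.08×10⁻³ Pa/m
Geostrophic balance (pressure-gradient force = Coriolis force):
V_g = (1/(fρ)) |∂P/∂n| = 1.08×10⁻³ / (1.18×10⁻⁴ × 0.935) = 9.82 m/s
Converting: 9.82 m/s × 1.944 = 19.1 knots

19.1 knots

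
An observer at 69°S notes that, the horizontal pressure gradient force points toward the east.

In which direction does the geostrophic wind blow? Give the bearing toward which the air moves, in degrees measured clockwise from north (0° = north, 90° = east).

The pressure-gradient force points toward the east (bearing 090°).
Geostrophic balance: in the Southern Hemisphere the Coriolis force deflects motion to the left, so the geostrophic wind blows 90° to the left of the pressure-gradient force (low pressure on the right).
Rotating 090° by 90° counterclockwise gives 000° — the wind blows toward the north.

000°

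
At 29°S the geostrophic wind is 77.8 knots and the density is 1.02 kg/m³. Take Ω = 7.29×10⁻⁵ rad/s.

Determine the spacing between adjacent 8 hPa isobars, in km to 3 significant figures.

Coriolis parameter at 29°S:
f = 2Ω sin φ = 2 × 7.29×10⁻⁵ × sin 29° = 7.07×10⁻⁵ s⁻¹
Wind speed in SI: 77.8 knots = 40.0 m/s
Geostrophic balance rearranged: |∂P/∂n| = f ρ V_g
|∂P/∂n| = 7.07×10⁻⁵ × 1.02 × 40.0 = 2.89×10⁻³ Pa/m
Isobar spacing: Δn = ΔP/|∂P/∂n| = 800 Pa / 2.89×10⁻³ Pa/m = 277232 m ≈ 277 km

277 km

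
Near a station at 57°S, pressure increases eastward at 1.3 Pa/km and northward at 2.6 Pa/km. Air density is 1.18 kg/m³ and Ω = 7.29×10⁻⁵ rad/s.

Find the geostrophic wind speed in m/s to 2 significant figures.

Coriolis parameter at 57°S:
f = 2Ω sin φ = 2 × 7.29×10⁻⁵ × sin 57° = 1.22×10⁻⁴ s⁻¹
In the Southern Hemisphere f is negative: f = −1.22×10⁻⁴ s⁻¹.
Component geostrophic relations (x east, y north):
u_g = −(1/(fρ)) ∂P/∂y,  v_g = (1/(fρ)) ∂P/∂x
u_g = −(2.6×10⁻³)/(−1.22×10⁻⁴ × 1.18) = 18.0 m/s;  v_g = (1.3×10⁻³)/(−1.22×10⁻⁴ × 1.18) = −9.01 m/s
|V_g| = √(u_g² + v_g²) = 20.1 m/s

20 m/s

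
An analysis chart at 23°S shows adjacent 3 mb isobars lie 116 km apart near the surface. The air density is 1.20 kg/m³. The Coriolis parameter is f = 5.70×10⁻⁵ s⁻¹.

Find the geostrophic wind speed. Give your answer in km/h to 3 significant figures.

136 km/h

Pressure gradient: |∂P/∂n| = 300 Pa / 116000 m = 2.59×10⁻³ Pa/m
Geostrophic balance (pressure-gradient force = Coriolis force):
V_g = (1/(fρ)) |∂P/∂n| = 2.59×10⁻³ / (5.70×10⁻⁵ × 1.20) = 37.8 m/s
Converting: 37.8 m/s × 3.6 = 136 km/h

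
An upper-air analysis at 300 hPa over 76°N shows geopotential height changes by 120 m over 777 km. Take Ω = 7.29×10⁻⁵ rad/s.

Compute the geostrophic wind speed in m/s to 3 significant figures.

10.7 m/s

Coriolis parameter at 76°N:
f = 2Ω sin φ = 2 × 7.29×10⁻⁵ × sin 76° = 1.41×10⁻⁴ s⁻¹
Height gradient: |∂Z/∂n| = 120 m / 777000 m = 1.54×10⁻⁴
On a pressure surface, geostrophic balance gives V_g = (g/f)|∂Z/∂n|:
V_g = 9.81 × 1.54×10⁻⁴ / 1.41×10⁻⁴ = 10.7 m/s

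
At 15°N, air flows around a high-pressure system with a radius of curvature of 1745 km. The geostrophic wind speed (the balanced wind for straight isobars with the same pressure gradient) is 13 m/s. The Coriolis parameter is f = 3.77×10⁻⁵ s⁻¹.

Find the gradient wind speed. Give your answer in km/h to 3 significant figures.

Around a high, pressure-gradient force acts outward with centrifugal, so Coriolis balances both:
fV = (1/ρ)|∂P/∂n| + V²/R  →  V² − fR·V + fR·V_g = 0
With fR = 3.77×10⁻⁵ × 1745×10³ m = 65.8 m/s:
V = [fR − √((fR)² − 4 fR V_g)]/2 = [65.8 − √(65.8² − 4×65.8×13)]/2 = 17.8 m/s
Supergeostrophic (V > V_g = 13 m/s), as expected around a high.
Converting: 17.8 m/s × 3.6 = 64.2 km/h

64.2 km/h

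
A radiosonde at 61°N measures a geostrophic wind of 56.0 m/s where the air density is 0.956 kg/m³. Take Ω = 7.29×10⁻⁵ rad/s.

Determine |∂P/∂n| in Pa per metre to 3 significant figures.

6.83×10⁻³ Pa/m

Coriolis parameter at 61°N:
f = 2Ω sin φ = 2 × 7.29×10⁻⁵ × sin 61° = 1.28×10⁻⁴ s⁻¹
Geostrophic balance rearranged: |∂P/∂n| = f ρ V_g
|∂P/∂n| = 1.28×10⁻⁴ × 0.956 × 56.0 = 6.83×10⁻³ Pa/m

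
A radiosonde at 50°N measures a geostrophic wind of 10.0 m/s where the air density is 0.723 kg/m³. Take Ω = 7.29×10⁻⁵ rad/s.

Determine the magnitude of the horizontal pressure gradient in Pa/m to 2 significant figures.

8.1×10⁻⁴ Pa/m

Coriolis parameter at 50°N:
f = 2Ω sin φ = 2 × 7.29×10⁻⁵ × sin 50° = 1.12×10⁻⁴ s⁻¹
Geostrophic balance rearranged: |∂P/∂n| = f ρ V_g
|∂P/∂n| = 1.12×10⁻⁴ × 0.723 × 10.0 = 8.08×10⁻⁴ Pa/m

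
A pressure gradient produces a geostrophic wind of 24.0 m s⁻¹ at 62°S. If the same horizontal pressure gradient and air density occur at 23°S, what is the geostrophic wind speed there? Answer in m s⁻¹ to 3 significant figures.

With the same pressure gradient and density, V_g ∝ 1/f ∝ 1/sin φ.
V₂ = V₁ · sin φ₁ / sin φ₂ = 24.0 × sin 62° / sin 23°
V₂ = 24.0 × 0.8829/0.3907 = 54.2 m s⁻¹

54.2 m s⁻¹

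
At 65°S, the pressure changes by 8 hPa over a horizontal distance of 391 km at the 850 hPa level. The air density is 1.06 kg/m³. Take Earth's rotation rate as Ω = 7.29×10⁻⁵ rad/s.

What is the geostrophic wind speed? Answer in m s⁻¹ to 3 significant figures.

14.6 m s⁻¹

Coriolis parameter at 65°S:
f = 2Ω sin φ = 2 × 7.29×10⁻⁵ × sin 65° = 1.32×10⁻⁴ s⁻¹
Pressure gradient: |∂P/∂n| = 800 Pa / 391000 m = 2.05×10⁻³ Pa/m
Geostrophic balance (pressure-gradient force = Coriolis force):
V_g = (1/(fρ)) |∂P/∂n| = 2.05×10⁻³ / (1.32×10⁻⁴ × 1.06) = 14.6 m/s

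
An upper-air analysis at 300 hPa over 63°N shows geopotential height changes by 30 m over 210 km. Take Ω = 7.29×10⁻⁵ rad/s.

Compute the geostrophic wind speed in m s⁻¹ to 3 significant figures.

Coriolis parameter at 63°N:
f = 2Ω sin φ = 2 × 7.29×10⁻⁵ × sin 63° = 1.30×10⁻⁴ s⁻¹
Height gradient: |∂Z/∂n| = 30 m / 210000 m = 1.43×10⁻⁴
On a pressure surface, geostrophic balance gives V_g = (g/f)|∂Z/∂n|:
V_g = 9.81 × 1.43×10⁻⁴ / 1.30×10⁻⁴ = 10.8 m/s

10.8 m s⁻¹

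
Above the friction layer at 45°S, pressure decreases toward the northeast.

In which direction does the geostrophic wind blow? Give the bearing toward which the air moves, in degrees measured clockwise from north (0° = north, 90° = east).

315°

The pressure-gradient force points toward the northeast (bearing 045°).
Geostrophic balance: in the Southern Hemisphere the Coriolis force deflects motion to the left, so the geostrophic wind blows 90° to the left of the pressure-gradient force (low pressure on the right).
Rotating 045° by 90° counterclockwise gives 315° — the wind blows toward the northwest.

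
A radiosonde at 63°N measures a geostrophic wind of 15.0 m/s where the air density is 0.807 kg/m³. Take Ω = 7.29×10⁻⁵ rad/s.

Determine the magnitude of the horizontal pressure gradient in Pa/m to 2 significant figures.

Coriolis parameter at 63°N:
f = 2Ω sin φ = 2 × 7.29×10⁻⁵ × sin 63° = 1.30×10⁻⁴ s⁻¹
Geostrophic balance rearranged: |∂P/∂n| = f ρ V_g
|∂P/∂n| = 1.30×10⁻⁴ × 0.807 × 15.0 = 1.57×10⁻³ Pa/m

1.6×10⁻³ Pa/m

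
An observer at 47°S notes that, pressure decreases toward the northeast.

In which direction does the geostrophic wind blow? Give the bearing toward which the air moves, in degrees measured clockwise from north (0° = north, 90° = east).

315°

The pressure-gradient force points toward the northeast (bearing 045°).
Geostrophic balance: in the Southern Hemisphere the Coriolis force deflects motion to the left, so the geostrophic wind blows 90° to the left of the pressure-gradient force (low pressure on the right).
Rotating 045° by 90° counterclockwise gives 315° — the wind blows toward the northwest.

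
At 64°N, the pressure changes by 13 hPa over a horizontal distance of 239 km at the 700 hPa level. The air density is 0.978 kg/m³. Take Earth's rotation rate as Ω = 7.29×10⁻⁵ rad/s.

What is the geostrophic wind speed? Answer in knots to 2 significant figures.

82 knots

Coriolis parameter at 64°N:
f = 2Ω sin φ = 2 × 7.29×10⁻⁵ × sin 64° = 1.31×10⁻⁴ s⁻¹
Pressure gradient: |∂P/∂n| = 1300 Pa / 239000 m = 5.44×10⁻³ Pa/m
Geostrophic balance (pressure-gradient force = Coriolis force):
V_g = (1/(fρ)) |∂P/∂n| = 5.44×10⁻³ / (1.31×10⁻⁴ × 0.978) = 42.4 m/s
Converting: 42.4 m/s × 1.944 = 82 knots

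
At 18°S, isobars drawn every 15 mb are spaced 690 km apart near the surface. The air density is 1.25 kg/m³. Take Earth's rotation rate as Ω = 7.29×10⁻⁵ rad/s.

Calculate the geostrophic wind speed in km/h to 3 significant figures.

139 km/h

Coriolis parameter at 18°S:
f = 2Ω sin φ = 2 × 7.29×10⁻⁵ × sin 18° = 4.51×10⁻⁵ s⁻¹
Pressure gradient: |∂P/∂n| = 1500 Pa / 690000 m = 2.17×10⁻³ Pa/m
Geostrophic balance (pressure-gradient force = Coriolis force):
V_g = (1/(fρ)) |∂P/∂n| = 2.17×10⁻³ / (4.51×10⁻⁵ × 1.25) = 38.6 m/s
Converting: 38.6 m/s × 3.6 = 139 km/h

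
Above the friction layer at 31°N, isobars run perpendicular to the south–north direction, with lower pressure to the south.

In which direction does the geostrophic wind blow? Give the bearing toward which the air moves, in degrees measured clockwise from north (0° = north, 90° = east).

The pressure-gradient force points toward the south (bearing 180°).
Geostrophic balance: in the Northern Hemisphere the Coriolis force deflects motion to the right, so the geostrophic wind blows 90° to the right of the pressure-gradient force (low pressure on the left).
Rotating 180° by 90° clockwise gives 270° — the wind blows toward the west.

270°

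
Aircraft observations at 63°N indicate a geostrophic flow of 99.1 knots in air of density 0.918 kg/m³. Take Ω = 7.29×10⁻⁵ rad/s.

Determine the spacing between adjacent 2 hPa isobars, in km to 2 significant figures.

Coriolis parameter at 63°N:
f = 2Ω sin φ = 2 × 7.29×10⁻⁵ × sin 63° = 1.30×10⁻⁴ s⁻¹
Wind speed in SI: 99.1 knots = 51.0 m/s
Geostrophic balance rearranged: |∂P/∂n| = f ρ V_g
|∂P/∂n| = 1.30×10⁻⁴ × 0.918 × 51.0 = 6.08×10⁻³ Pa/m
Isobar spacing: Δn = ΔP/|∂P/∂n| = 200 Pa / 6.08×10⁻³ Pa/m = 32896 m ≈ 33 km

33 km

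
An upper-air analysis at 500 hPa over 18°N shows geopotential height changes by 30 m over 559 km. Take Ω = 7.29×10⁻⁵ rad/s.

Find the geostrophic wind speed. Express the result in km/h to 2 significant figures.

Coriolis parameter at 18°N:
f = 2Ω sin φ = 2 × 7.29×10⁻⁵ × sin 18° = 4.51×10⁻⁵ s⁻¹
Height gradient: |∂Z/∂n| = 30 m / 559000 m = 5.37×10⁻⁵
On a pressure surface, geostrophic balance gives V_g = (g/f)|∂Z/∂n|:
V_g = 9.81 × 5.37×10⁻⁵ / 4.51×10⁻⁵ = 11.7 m/s
Converting: 11.7 m/s × 3.6 = 42 km/h

42 km/h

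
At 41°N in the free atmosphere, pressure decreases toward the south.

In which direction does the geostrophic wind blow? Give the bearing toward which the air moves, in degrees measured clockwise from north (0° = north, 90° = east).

The pressure-gradient force points toward the south (bearing 180°).
Geostrophic balance: in the Northern Hemisphere the Coriolis force deflects motion to the right, so the geostrophic wind blows 90° to the right of the pressure-gradient force (low pressure on the left).
Rotating 180° by 90° clockwise gives 270° — the wind blows toward the west.

270°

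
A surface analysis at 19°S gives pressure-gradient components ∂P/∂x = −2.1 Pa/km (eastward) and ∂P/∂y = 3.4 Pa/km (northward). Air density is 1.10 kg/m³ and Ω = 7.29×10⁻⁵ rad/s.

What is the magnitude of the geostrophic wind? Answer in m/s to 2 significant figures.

Coriolis parameter at 19°S:
f = 2Ω sin φ = 2 × 7.29×10⁻⁵ × sin 19° = 4.75×10⁻⁵ s⁻¹
In the Southern Hemisphere f is negative: f = −4.75×10⁻⁵ s⁻¹.
Component geostrophic relations (x east, y north):
u_g = −(1/(fρ)) ∂P/∂y,  v_g = (1/(fρ)) ∂P/∂x
u_g = −(3.4×10⁻³)/(−4.75×10⁻⁵ × 1.10) = 65.1 m/s;  v_g = (−2.1×10⁻³)/(−4.75×10⁻⁵ × 1.10) = 40.2 m/s
|V_g| = √(u_g² + v_g²) = 76.5 m/s

77 m/s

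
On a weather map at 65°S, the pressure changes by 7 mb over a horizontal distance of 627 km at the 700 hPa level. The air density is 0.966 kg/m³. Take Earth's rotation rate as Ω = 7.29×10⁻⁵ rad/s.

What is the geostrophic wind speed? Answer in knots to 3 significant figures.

17.0 knots

Coriolis parameter at 65°S:
f = 2Ω sin φ = 2 × 7.29×10⁻⁵ × sin 65° = 1.32×10⁻⁴ s⁻¹
Pressure gradient: |∂P/∂n| = 700 Pa / 627000 m = 1.12×10⁻³ Pa/m
Geostrophic balance (pressure-gradient force = Coriolis force):
V_g = (1/(fρ)) |∂P/∂n| = 1.12×10⁻³ / (1.32×10⁻⁴ × 0.966) = 8.75 m/s
Converting: 8.75 m/s × 1.944 = 17.0 knots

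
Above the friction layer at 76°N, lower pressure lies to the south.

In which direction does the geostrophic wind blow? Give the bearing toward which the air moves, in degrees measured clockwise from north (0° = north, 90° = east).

The pressure-gradient force points toward the south (bearing 180°).
Geostrophic balance: in the Northern Hemisphere the Coriolis force deflects motion to the right, so the geostrophic wind blows 90° to the right of the pressure-gradient force (low pressure on the left).
Rotating 180° by 90° clockwise gives 270° — the wind blows toward the west.

270°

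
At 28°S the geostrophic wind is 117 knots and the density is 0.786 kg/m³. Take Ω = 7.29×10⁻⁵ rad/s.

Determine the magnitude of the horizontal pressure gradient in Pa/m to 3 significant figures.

3.24×10⁻³ Pa/m

Coriolis parameter at 28°S:
f = 2Ω sin φ = 2 × 7.29×10⁻⁵ × sin 28° = 6.84×10⁻⁵ s⁻¹
Wind speed in SI: 117 knots = 60.2 m/s
Geostrophic balance rearranged: |∂P/∂n| = f ρ V_g
|∂P/∂n| = 6.84×10⁻⁵ × 0.786 × 60.2 = 3.24×10⁻³ Pa/m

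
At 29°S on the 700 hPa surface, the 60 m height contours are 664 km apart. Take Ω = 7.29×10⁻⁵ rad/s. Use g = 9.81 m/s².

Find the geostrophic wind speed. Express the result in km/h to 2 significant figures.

45 km/h

Coriolis parameter at 29°S:
f = 2Ω sin φ = 2 × 7.29×10⁻⁵ × sin 29° = 7.07×10⁻⁵ s⁻¹
Height gradient: |∂Z/∂n| = 60 m / 664000 m = 9.04×10⁻⁵
On a pressure surface, geostrophic balance gives V_g = (g/f)|∂Z/∂n|:
V_g = 9.81 × 9.04×10⁻⁵ / 7.07×10⁻⁵ = 12.5 m/s
Converting: 12.5 m/s × 3.6 = 45 km/h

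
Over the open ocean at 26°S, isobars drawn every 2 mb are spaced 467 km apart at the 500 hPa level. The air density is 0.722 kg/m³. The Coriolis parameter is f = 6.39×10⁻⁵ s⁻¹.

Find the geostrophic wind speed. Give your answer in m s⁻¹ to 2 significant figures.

Pressure gradient: |∂P/∂n| = 200 Pa / 467000 m = 4.28×10⁻⁴ Pa/m
Geostrophic balance (pressure-gradient force = Coriolis force):
V_g = (1/(fρ)) |∂P/∂n| = 4.28×10⁻⁴ / (6.39×10⁻⁵ × 0.722) = 9.28 m/s

9.3 m s⁻¹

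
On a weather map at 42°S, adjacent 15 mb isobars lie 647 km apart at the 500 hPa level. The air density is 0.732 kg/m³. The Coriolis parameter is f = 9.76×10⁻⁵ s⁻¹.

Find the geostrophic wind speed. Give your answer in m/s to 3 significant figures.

Pressure gradient: |∂P/∂n| = 1500 Pa / 647000 m = 2.32×10⁻³ Pa/m
Geostrophic balance (pressure-gradient force = Coriolis force):
V_g = (1/(fρ)) |∂P/∂n| = 2.32×10⁻³ / (9.76×10⁻⁵ × 0.732) = 32.5 m/s

32.5 m/s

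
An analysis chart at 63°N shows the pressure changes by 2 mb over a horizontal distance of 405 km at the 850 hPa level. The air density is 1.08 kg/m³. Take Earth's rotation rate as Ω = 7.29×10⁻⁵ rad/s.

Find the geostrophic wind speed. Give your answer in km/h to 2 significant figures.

13 km/h

Coriolis parameter at 63°N:
f = 2Ω sin φ = 2 × 7.29×10⁻⁵ × sin 63° = 1.30×10⁻⁴ s⁻¹
Pressure gradient: |∂P/∂n| = 200 Pa / 405000 m = 4.94×10⁻⁴ Pa/m
Geostrophic balance (pressure-gradient force = Coriolis force):
V_g = (1/(fρ)) |∂P/∂n| = 4.94×10⁻⁴ / (1.30×10⁻⁴ × 1.08) = 3.52 m/s
Converting: 3.52 m/s × 3.6 = 13 km/h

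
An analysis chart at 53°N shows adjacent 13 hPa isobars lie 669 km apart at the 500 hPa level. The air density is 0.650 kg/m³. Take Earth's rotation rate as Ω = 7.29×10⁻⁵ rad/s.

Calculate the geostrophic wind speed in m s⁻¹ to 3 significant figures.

25.7 m s⁻¹

Coriolis parameter at 53°N:
f = 2Ω sin φ = 2 × 7.29×10⁻⁵ × sin 53° = 1.16×10⁻⁴ s⁻¹
Pressure gradient: |∂P/∂n| = 1300 Pa / 669000 m = 1.94×10⁻³ Pa/m
Geostrophic balance (pressure-gradient force = Coriolis force):
V_g = (1/(fρ)) |∂P/∂n| = 1.94×10⁻³ / (1.16×10⁻⁴ × 0.650) = 25.7 m/s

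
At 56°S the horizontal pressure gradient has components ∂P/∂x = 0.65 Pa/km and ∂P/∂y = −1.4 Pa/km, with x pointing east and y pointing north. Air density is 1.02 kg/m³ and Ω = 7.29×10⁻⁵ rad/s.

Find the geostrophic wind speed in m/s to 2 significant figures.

13 m/s

Coriolis parameter at 56°S:
f = 2Ω sin φ = 2 × 7.29×10⁻⁵ × sin 56° = 1.21×10⁻⁴ s⁻¹
In the Southern Hemisphere f is negative: f = −1.21×10⁻⁴ s⁻¹.
Component geostrophic relations (x east, y north):
u_g = −(1/(fρ)) ∂P/∂y,  v_g = (1/(fρ)) ∂P/∂x
u_g = −(−1.4×10⁻³)/(−1.21×10⁻⁴ × 1.02) = −11.4 m/s;  v_g = (0.65×10⁻³)/(−1.21×10⁻⁴ × 1.02) = −5.27 m/s
|V_g| = √(u_g² + v_g²) = 12.5 m/s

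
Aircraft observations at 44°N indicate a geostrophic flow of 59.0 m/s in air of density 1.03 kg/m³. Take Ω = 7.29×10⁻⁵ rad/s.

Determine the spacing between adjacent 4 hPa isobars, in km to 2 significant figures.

Coriolis parameter at 44°N:
f = 2Ω sin φ = 2 × 7.29×10⁻⁵ × sin 44° = 1.01×10⁻⁴ s⁻¹
Geostrophic balance rearranged: |∂P/∂n| = f ρ V_g
|∂P/∂n| = 1.01×10⁻⁴ × 1.03 × 59.0 = 6.15×10⁻³ Pa/m
Isobar spacing: Δn = ΔP/|∂P/∂n| = 400 Pa / 6.15×10⁻³ Pa/m = 64989 m ≈ 65 km

65 km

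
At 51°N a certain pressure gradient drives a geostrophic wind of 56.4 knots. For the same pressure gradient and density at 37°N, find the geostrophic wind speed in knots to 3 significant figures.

72.8 knots

With the same pressure gradient and density, V_g ∝ 1/f ∝ 1/sin φ.
V₂ = V₁ · sin φ₁ / sin φ₂ = 56.4 × sin 51° / sin 37°
V₂ = 56.4 × 0.7771/0.6018 = 72.8 knots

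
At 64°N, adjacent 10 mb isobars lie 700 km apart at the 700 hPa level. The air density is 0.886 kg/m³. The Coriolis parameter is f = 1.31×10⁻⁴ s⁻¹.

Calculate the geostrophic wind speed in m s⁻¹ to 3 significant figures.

12.3 m s⁻¹

Pressure gradient: |∂P/∂n| = 1000 Pa / 700000 m = 1.43×10⁻³ Pa/m
Geostrophic balance (pressure-gradient force = Coriolis force):
V_g = (1/(fρ)) |∂P/∂n| = 1.43×10⁻³ / (1.31×10⁻⁴ × 0.886) = 12.3 m/s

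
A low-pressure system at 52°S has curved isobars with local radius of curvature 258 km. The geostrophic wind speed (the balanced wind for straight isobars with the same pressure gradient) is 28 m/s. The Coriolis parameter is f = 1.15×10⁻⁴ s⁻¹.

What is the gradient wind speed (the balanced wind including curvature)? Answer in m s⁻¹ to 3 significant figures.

17.6 m s⁻¹

Around a low, centrifugal force acts outward with Coriolis, so pressure-gradient force balances both:
(1/ρ)|∂P/∂n| = fV + V²/R  →  V² + fR·V − fR·V_g = 0
With fR = 1.15×10⁻⁴ × 258×10³ m = 29.7 m/s:
V = [−fR + √((fR)² + 4 fR V_g)]/2 = [−29.7 + √(29.7² + 4×29.7×28)]/2 = 17.6 m/s
Subgeostrophic (V < V_g = 28 m/s), as expected around a low.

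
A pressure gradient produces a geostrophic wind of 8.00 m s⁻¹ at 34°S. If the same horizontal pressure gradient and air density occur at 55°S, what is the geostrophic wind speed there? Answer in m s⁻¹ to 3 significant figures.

5.46 m s⁻¹

With the same pressure gradient and density, V_g ∝ 1/f ∝ 1/sin φ.
V₂ = V₁ · sin φ₁ / sin φ₂ = 8.00 × sin 34° / sin 55°
V₂ = 8.00 × 0.5592/0.8192 = 5.46 m s⁻¹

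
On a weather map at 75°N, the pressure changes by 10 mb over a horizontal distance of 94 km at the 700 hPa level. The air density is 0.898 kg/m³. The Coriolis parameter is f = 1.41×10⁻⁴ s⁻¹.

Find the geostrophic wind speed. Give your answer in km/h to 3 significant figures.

302 km/h

Pressure gradient: |∂P/∂n| = 1000 Pa / 94000 m = 1.06×10⁻² Pa/m
Geostrophic balance (pressure-gradient force = Coriolis force):
V_g = (1/(fρ)) |∂P/∂n| = 1.06×10⁻² / (1.41×10⁻⁴ × 0.898) = 84.0 m/s
Converting: 84.0 m/s × 3.6 = 302 km/h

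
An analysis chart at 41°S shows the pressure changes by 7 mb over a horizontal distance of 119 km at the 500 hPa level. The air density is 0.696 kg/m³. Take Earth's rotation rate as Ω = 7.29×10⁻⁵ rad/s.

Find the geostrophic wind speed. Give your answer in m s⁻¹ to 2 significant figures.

88 m s⁻¹

Coriolis parameter at 41°S:
f = 2Ω sin φ = 2 × 7.29×10⁻⁵ × sin 41° = 9.57×10⁻⁵ s⁻¹
Pressure gradient: |∂P/∂n| = 700 Pa / 119000 m = 5.88×10⁻³ Pa/m
Geostrophic balance (pressure-gradient force = Coriolis force):
V_g = (1/(fρ)) |∂P/∂n| = 5.88×10⁻³ / (9.57×10⁻⁵ × 0.696) = 88.4 m/s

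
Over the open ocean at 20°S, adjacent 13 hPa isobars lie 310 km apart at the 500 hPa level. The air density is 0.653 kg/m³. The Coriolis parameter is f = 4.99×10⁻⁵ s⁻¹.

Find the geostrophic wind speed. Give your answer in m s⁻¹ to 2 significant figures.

130 m s⁻¹

Pressure gradient: |∂P/∂n| = 1300 Pa / 310000 m = 4.19×10⁻³ Pa/m
Geostrophic balance (pressure-gradient force = Coriolis force):
V_g = (1/(fρ)) |∂P/∂n| = 4.19×10⁻³ / (4.99×10⁻⁵ × 0.653) = 129 m/s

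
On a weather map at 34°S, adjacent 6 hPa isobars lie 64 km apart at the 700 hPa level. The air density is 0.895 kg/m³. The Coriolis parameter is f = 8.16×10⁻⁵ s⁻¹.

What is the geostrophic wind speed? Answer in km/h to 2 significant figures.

Pressure gradient: |∂P/∂n| = 600 Pa / 64000 m = 9.38×10⁻³ Pa/m
Geostrophic balance (pressure-gradient force = Coriolis force):
V_g = (1/(fρ)) |∂P/∂n| = 9.38×10⁻³ / (8.16×10⁻⁵ × 0.895) = 128 m/s
Converting: 128 m/s × 3.6 = 460 km/h

460 km/h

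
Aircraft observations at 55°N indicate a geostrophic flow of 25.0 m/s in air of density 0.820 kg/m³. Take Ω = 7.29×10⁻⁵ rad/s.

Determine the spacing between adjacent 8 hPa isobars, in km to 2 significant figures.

330 km

Coriolis parameter at 55°N:
f = 2Ω sin φ = 2 × 7.29×10⁻⁵ × sin 55° = 1.19×10⁻⁴ s⁻¹
Geostrophic balance rearranged: |∂P/∂n| = f ρ V_g
|∂P/∂n| = 1.19×10⁻⁴ × 0.820 × 25.0 = 2.45×10⁻³ Pa/m
Isobar spacing: Δn = ΔP/|∂P/∂n| = 800 Pa / 2.45×10⁻³ Pa/m = 326749 m ≈ 330 km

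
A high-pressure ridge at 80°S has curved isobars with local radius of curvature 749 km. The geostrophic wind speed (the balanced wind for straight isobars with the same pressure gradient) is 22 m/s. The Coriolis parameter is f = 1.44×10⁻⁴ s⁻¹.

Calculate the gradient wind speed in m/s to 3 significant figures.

Around a high, pressure-gradient force acts outward with centrifugal, so Coriolis balances both:
fV = (1/ρ)|∂P/∂n| + V²/R  →  V² − fR·V + fR·V_g = 0
With fR = 1.44×10⁻⁴ × 749×10³ m = 108 m/s:
V = [fR − √((fR)² − 4 fR V_g)]/2 = [108 − √(108² − 4×108×22)]/2 = 30.8 m/s
Supergeostrophic (V > V_g = 22 m/s), as expected around a high.

30.8 m/s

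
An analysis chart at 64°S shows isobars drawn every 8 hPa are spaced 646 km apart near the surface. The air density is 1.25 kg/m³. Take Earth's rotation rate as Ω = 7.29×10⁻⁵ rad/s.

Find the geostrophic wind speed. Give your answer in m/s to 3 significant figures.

7.56 m/s

Coriolis parameter at 64°S:
f = 2Ω sin φ = 2 × 7.29×10⁻⁵ × sin 64° = 1.31×10⁻⁴ s⁻¹
Pressure gradient: |∂P/∂n| = 800 Pa / 646000 m = 1.24×10⁻³ Pa/m
Geostrophic balance (pressure-gradient force = Coriolis force):
V_g = (1/(fρ)) |∂P/∂n| = 1.24×10⁻³ / (1.31×10⁻⁴ × 1.25) = 7.56 m/s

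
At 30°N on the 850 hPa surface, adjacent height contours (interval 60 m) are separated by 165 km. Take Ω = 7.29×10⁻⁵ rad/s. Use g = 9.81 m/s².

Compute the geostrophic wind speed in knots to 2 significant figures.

95 knots

Coriolis parameter at 30°N:
f = 2Ω sin φ = 2 × 7.29×10⁻⁵ × sin 30° = 7.29×10⁻⁵ s⁻¹
Height gradient: |∂Z/∂n| = 60 m / 165000 m = 3.64×10⁻⁴
On a pressure surface, geostrophic balance gives V_g = (g/f)|∂Z/∂n|:
V_g = 9.81 × 3.64×10⁻⁴ / 7.29×10⁻⁵ = 48.9 m/s
Converting: 48.9 m/s × 1.944 = 95 knots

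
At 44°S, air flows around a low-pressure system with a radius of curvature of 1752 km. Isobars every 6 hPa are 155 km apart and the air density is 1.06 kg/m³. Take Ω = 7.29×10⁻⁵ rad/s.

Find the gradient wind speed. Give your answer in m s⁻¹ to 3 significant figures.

30.7 m s⁻¹

Coriolis parameter at 44°S:
f = 2Ω sin φ = 2 × 7.29×10⁻⁵ × sin 44° = 1.01×10⁻⁴ s⁻¹
Pressure gradient: |∂P/∂n| = 600 Pa / 155000 m = 3.87×10⁻³ Pa/m
Geostrophic speed: V_g = |∂P/∂n|/(fρ) = 3.87×10⁻³/(1.01×10⁻⁴ × 1.06) = 36.1 m/s
Around a low, centrifugal force acts outward with Coriolis, so pressure-gradient force balances both:
(1/ρ)|∂P/∂n| = fV + V²/R  →  V² + fR·V − fR·V_g = 0
With fR = 1.01×10⁻⁴ × 1752×10³ m = 177 m/s:
V = [−fR + √((fR)² + 4 fR V_g)]/2 = [−177 + √(177² + 4×177×36.1)]/2 = 30.7 m/s
Subgeostrophic (V < V_g = 36.1 m/s), as expected around a low.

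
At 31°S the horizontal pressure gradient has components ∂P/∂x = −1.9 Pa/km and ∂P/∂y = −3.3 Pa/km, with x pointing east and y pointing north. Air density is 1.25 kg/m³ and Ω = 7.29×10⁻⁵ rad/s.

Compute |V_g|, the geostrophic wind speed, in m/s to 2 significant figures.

Coriolis parameter at 31°S:
f = 2Ω sin φ = 2 × 7.29×10⁻⁵ × sin 31° = 7.51×10⁻⁵ s⁻¹
In the Southern Hemisphere f is negative: f = −7.51×10⁻⁵ s⁻¹.
Component geostrophic relations (x east, y north):
u_g = −(1/(fρ)) ∂P/∂y,  v_g = (1/(fρ)) ∂P/∂x
u_g = −(−3.3×10⁻³)/(−7.51×10⁻⁵ × 1.25) = −35.2 m/s;  v_g = (−1.9×10⁻³)/(−7.51×10⁻⁵ × 1.25) = 20.2 m/s
|V_g| = √(u_g² + v_g²) = 40.6 m/s

41 m/s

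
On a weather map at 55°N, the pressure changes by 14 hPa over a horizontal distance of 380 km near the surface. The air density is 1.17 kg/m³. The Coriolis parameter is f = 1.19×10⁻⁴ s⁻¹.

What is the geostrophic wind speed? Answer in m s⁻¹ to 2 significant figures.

26 m s⁻¹

Pressure gradient: |∂P/∂n| = 1400 Pa / 380000 m = 3.68×10⁻³ Pa/m
Geostrophic balance (pressure-gradient force = Coriolis force):
V_g = (1/(fρ)) |∂P/∂n| = 3.68×10⁻³ / (1.19×10⁻⁴ × 1.17) = 26.5 m/s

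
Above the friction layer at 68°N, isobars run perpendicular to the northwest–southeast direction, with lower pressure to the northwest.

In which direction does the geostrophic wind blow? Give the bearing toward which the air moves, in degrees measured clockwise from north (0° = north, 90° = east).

045°

The pressure-gradient force points toward the northwest (bearing 315°).
Geostrophic balance: in the Northern Hemisphere the Coriolis force deflects motion to the right, so the geostrophic wind blows 90° to the right of the pressure-gradient force (low pressure on the left).
Rotating 315° by 90° clockwise gives 045° — the wind blows toward the northeast.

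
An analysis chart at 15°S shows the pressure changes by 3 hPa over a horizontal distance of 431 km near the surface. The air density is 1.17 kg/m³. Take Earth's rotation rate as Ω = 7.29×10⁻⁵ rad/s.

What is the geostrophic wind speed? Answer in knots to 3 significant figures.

30.6 knots

Coriolis parameter at 15°S:
f = 2Ω sin φ = 2 × 7.29×10⁻⁵ × sin 15° = 3.77×10⁻⁵ s⁻¹
Pressure gradient: |∂P/∂n| = 300 Pa / 431000 m = 6.96×10⁻⁴ Pa/m
Geostrophic balance (pressure-gradient force = Coriolis force):
V_g = (1/(fρ)) |∂P/∂n| = 6.96×10⁻⁴ / (3.77×10⁻⁵ × 1.17) = 15.8 m/s
Converting: 15.8 m/s × 1.944 = 30.6 knots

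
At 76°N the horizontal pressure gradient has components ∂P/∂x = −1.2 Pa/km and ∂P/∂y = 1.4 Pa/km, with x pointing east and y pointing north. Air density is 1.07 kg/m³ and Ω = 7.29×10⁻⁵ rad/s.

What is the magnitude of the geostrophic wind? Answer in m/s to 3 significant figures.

12.2 m/s

Coriolis parameter at 76°N:
f = 2Ω sin φ = 2 × 7.29×10⁻⁵ × sin 76° = 1.41×10⁻⁴ s⁻¹
Component geostrophic relations (x east, y north):
u_g = −(1/(fρ)) ∂P/∂y,  v_g = (1/(fρ)) ∂P/∂x
u_g = −(1.4×10⁻³)/(1.41×10⁻⁴ × 1.07) = −9.25 m/s;  v_g = (−1.2×10⁻³)/(1.41×10⁻⁴ × 1.07) = −7.93 m/s
|V_g| = √(u_g² + v_g²) = 12.2 m/s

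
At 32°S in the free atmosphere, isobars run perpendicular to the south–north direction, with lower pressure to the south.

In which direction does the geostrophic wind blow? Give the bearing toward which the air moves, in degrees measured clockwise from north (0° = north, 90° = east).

The pressure-gradient force points toward the south (bearing 180°).
Geostrophic balance: in the Southern Hemisphere the Coriolis force deflects motion to the left, so the geostrophic wind blows 90° to the left of the pressure-gradient force (low pressure on the right).
Rotating 180° by 90° counterclockwise gives 090° — the wind blows toward the east.

090°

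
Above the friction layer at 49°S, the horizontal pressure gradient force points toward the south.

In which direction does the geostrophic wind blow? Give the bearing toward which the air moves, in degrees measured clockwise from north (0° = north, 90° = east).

The pressure-gradient force points toward the south (bearing 180°).
Geostrophic balance: in the Southern Hemisphere the Coriolis force deflects motion to the left, so the geostrophic wind blows 90° to the left of the pressure-gradient force (low pressure on the right).
Rotating 180° by 90° counterclockwise gives 090° — the wind blows toward the east.

090°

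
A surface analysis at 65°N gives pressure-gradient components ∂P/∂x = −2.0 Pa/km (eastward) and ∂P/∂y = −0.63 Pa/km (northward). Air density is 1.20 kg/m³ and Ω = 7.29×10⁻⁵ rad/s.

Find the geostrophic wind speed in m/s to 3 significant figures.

13.2 m/s

Coriolis parameter at 65°N:
f = 2Ω sin φ = 2 × 7.29×10⁻⁵ × sin 65° = 1.32×10⁻⁴ s⁻¹
Component geostrophic relations (x east, y north):
u_g = −(1/(fρ)) ∂P/∂y,  v_g = (1/(fρ)) ∂P/∂x
u_g = −(−0.63×10⁻³)/(1.32×10⁻⁴ × 1.20) = 3.97 m/s;  v_g = (−2.0×10⁻³)/(1.32×10⁻⁴ × 1.20) = −12.6 m/s
|V_g| = √(u_g² + v_g²) = 13.2 m/s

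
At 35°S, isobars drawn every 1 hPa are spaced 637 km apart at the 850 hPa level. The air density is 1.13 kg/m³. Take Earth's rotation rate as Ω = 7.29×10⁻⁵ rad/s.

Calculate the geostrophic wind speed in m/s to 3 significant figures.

1.66 m/s

Coriolis parameter at 35°S:
f = 2Ω sin φ = 2 × 7.29×10⁻⁵ × sin 35° = 8.36×10⁻⁵ s⁻¹
Pressure gradient: |∂P/∂n| = 100 Pa / 637000 m = 1.57×10⁻⁴ Pa/m
Geostrophic balance (pressure-gradient force = Coriolis force):
V_g = (1/(fρ)) |∂P/∂n| = 1.57×10⁻⁴ / (8.36×10⁻⁵ × 1.13) = 1.66 m/s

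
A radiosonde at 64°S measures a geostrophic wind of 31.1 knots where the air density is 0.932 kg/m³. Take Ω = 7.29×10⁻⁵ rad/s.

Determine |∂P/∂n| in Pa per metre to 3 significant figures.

1.95×10⁻³ Pa/m

Coriolis parameter at 64°S:
f = 2Ω sin φ = 2 × 7.29×10⁻⁵ × sin 64° = 1.31×10⁻⁴ s⁻¹
Wind speed in SI: 31.1 knots = 16.0 m/s
Geostrophic balance rearranged: |∂P/∂n| = f ρ V_g
|∂P/∂n| = 1.31×10⁻⁴ × 0.932 × 16.0 = 1.95×10⁻³ Pa/m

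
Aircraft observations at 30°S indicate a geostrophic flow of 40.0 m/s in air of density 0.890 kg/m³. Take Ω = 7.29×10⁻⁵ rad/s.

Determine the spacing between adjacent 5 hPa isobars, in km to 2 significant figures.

190 km

Coriolis parameter at 30°S:
f = 2Ω sin φ = 2 × 7.29×10⁻⁵ × sin 30° = 7.29×10⁻⁵ s⁻¹
Geostrophic balance rearranged: |∂P/∂n| = f ρ V_g
|∂P/∂n| = 7.29×10⁻⁵ × 0.890 × 40.0 = 2.60×10⁻³ Pa/m
Isobar spacing: Δn = ΔP/|∂P/∂n| = 500 Pa / 2.60×10⁻³ Pa/m = 192660 m ≈ 190 km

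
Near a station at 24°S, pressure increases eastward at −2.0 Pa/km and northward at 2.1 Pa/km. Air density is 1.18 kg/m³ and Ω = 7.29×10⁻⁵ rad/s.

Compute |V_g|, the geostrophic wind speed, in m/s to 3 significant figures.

41.4 m/s

Coriolis parameter at 24°S:
f = 2Ω sin φ = 2 × 7.29×10⁻⁵ × sin 24° = 5.93×10⁻⁵ s⁻¹
In the Southern Hemisphere f is negative: f = −5.93×10⁻⁵ s⁻¹.
Component geostrophic relations (x east, y north):
u_g = −(1/(fρ)) ∂P/∂y,  v_g = (1/(fρ)) ∂P/∂x
u_g = −(2.1×10⁻³)/(−5.93×10⁻⁵ × 1.18) = 30.0 m/s;  v_g = (−2.0×10⁻³)/(−5.93×10⁻⁵ × 1.18) = 28.6 m/s
|V_g| = √(u_g² + v_g²) = 41.4 m/s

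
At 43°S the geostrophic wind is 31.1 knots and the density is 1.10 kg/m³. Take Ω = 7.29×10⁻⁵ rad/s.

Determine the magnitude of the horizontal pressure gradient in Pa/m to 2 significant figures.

Coriolis parameter at 43°S:
f = 2Ω sin φ = 2 × 7.29×10⁻⁵ × sin 43° = 9.94×10⁻⁵ s⁻¹
Wind speed in SI: 31.1 knots = 16.0 m/s
Geostrophic balance rearranged: |∂P/∂n| = f ρ V_g
|∂P/∂n| = 9.94×10⁻⁵ × 1.10 × 16.0 = 1.75×10⁻³ Pa/m

1.7×10⁻³ Pa/m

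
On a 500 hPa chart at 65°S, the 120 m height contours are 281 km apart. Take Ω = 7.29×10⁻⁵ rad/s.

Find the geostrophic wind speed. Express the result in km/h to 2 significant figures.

Coriolis parameter at 65°S:
f = 2Ω sin φ = 2 × 7.29×10⁻⁵ × sin 65° = 1.32×10⁻⁴ s⁻¹
Height gradient: |∂Z/∂n| = 120 m / 281000 m = 4.27×10⁻⁴
On a pressure surface, geostrophic balance gives V_g = (g/f)|∂Z/∂n|:
V_g = 9.81 × 4.27×10⁻⁴ / 1.32×10⁻⁴ = 31.7 m/s
Converting: 31.7 m/s × 3.6 = 110 km/h

110 km/h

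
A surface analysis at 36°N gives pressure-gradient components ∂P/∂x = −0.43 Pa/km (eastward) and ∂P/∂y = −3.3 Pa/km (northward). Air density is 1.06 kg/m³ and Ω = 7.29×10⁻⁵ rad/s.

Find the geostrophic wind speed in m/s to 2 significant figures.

37 m/s

Coriolis parameter at 36°N:
f = 2Ω sin φ = 2 × 7.29×10⁻⁵ × sin 36° = 8.57×10⁻⁵ s⁻¹
Component geostrophic relations (x east, y north):
u_g = −(1/(fρ)) ∂P/∂y,  v_g = (1/(fρ)) ∂P/∂x
u_g = −(−3.3×10⁻³)/(8.57×10⁻⁵ × 1.06) = 36.3 m/s;  v_g = (−0.43×10⁻³)/(8.57×10⁻⁵ × 1.06) = −4.73 m/s
|V_g| = √(u_g² + v_g²) = 36.6 m/s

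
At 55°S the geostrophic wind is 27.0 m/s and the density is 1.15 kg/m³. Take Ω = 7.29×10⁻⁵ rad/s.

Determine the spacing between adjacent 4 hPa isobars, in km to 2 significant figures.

Coriolis parameter at 55°S:
f = 2Ω sin φ = 2 × 7.29×10⁻⁵ × sin 55° = 1.19×10⁻⁴ s⁻¹
Geostrophic balance rearranged: |∂P/∂n| = f ρ V_g
|∂P/∂n| = 1.19×10⁻⁴ × 1.15 × 27.0 = 3.71×10⁻³ Pa/m
Isobar spacing: Δn = ΔP/|∂P/∂n| = 400 Pa / 3.71×10⁻³ Pa/m = 107864 m ≈ 110 km

110 km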